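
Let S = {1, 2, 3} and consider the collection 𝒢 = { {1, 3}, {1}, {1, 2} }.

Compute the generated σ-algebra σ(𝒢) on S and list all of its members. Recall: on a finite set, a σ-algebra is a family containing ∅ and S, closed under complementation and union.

Seed the family with 𝒢 together with ∅ and S: { {}, {1}, {1, 2}, {1, 3}, S }.
Pass 1: +3 →
  {2}  = complement {1, 3}
  {3}  = complement {1, 2}
  {2, 3}  = complement {1}
  [8 total]
Pass 2: stable.

Hence σ(𝒢) has 8 members: { {}, {1}, {2}, {3}, {1, 2}, {1, 3}, {2, 3}, S }.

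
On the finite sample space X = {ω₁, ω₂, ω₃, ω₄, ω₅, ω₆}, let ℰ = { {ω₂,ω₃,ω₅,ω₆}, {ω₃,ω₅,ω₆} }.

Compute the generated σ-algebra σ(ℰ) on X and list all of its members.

Seed the family with ℰ together with ∅ and X: { ∅, {ω₃,ω₅,ω₆}, {ω₂,ω₃,ω₅,ω₆}, X }.
Round 1 adds 2:
  {ω₁,ω₄}  = X∖{ω₂,ω₃,ω₅,ω₆}
  {ω₁,ω₂,ω₄}  = X∖{ω₃,ω₅,ω₆}
  — 6 sets.
Round 2 (1 new):
  {ω₁,ω₃,ω₄,ω₅,ω₆}  = {ω₁,ω₄} ∪ {ω₃,ω₅,ω₆}
  — 7 sets.
Round 3: 1 new —
  {ω₂}  = X∖{ω₁,ω₃,ω₄,ω₅,ω₆}
  — 8 sets.
Round 4: already closed under ᶜ and ∪.

σ(ℰ) = { ∅, {ω₂}, {ω₁,ω₄}, {ω₁,ω₂,ω₄}, {ω₃,ω₅,ω₆}, {ω₂,ω₃,ω₅,ω₆}, {ω₁,ω₃,ω₄,ω₅,ω₆}, X }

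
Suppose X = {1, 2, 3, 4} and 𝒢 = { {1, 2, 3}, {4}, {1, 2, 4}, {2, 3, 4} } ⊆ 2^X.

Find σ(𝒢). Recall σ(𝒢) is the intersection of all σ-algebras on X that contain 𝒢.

σ(𝒢) = { ∅, {1}, {2}, {3}, {4}, {1, 2}, {1, 3}, {1, 4}, {2, 3}, {2, 4}, {3, 4}, {1, 2, 3}, {1, 2, 4}, {1, 3, 4}, {2, 3, 4}, X }

Working:
Initial family (6 sets): { ∅, {4}, {1, 2, 3}, {1, 2, 4}, {2, 3, 4}, X }.
Pass 1: +2 →
  {1}  = X∖{2, 3, 4}
  {3}  = X∖{1, 2, 4}
  |family| = 8
Pass 2: +3 →
  {1, 3}  = {3} ∪ {1}
  {1, 4}  = {4} ∪ {1}
  {3, 4}  = {4} ∪ {3}
  |family| = 11
Pass 3 (4 new):
  {1, 2}  = X∖{3, 4}
  {2, 3}  = X∖{1, 4}
  {2, 4}  = X∖{1, 3}
  {1, 3, 4}  = {3} ∪ {1, 4}
  |family| = 15
Pass 4 (1 new):
  {2}  = X∖{1, 3, 4}
  |family| = 16
After Pass 5 the family is unchanged; done.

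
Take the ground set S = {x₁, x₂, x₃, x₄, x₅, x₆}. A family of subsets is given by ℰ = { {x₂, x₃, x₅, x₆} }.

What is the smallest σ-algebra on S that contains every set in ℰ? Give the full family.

Take S₀ = ℰ ∪ {∅, S} = { {}, {x₂, x₃, x₅, x₆}, S }.
Pass 1: 1 new —
  {x₁, x₄}  = complement {x₂, x₃, x₅, x₆}
  |family| = 4
Pass 2: closed — nothing new.

|σ(ℰ)| = 4.  σ(ℰ) = { {}, {x₁, x₄}, {x₂, x₃, x₅, x₆}, S }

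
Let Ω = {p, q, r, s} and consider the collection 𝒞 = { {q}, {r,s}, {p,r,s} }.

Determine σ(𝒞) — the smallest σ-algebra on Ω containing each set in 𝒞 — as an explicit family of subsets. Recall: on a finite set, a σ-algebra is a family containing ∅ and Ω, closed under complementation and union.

Seed the family with 𝒞 together with ∅ and Ω: { {}, {q}, {r,s}, {p,r,s}, Ω }.
Round 1 (2 new):
  {p,q}  = Ω∖{r,s}
  {q,r,s}  = {r,s} ∪ {q}
Round 2: 1 new —
  {p}  = Ω∖{q,r,s}
Round 3: no new sets; the family is a σ-algebra.

Hence σ(𝒞) has 8 members: { {}, {p}, {q}, {p,q}, {r,s}, {p,r,s}, {q,r,s}, Ω }.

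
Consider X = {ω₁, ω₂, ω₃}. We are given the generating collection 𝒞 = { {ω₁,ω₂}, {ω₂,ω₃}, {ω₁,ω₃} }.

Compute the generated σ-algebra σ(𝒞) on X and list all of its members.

Start: 𝒞 ∪ {∅, X} = { ∅, {ω₁,ω₂}, {ω₁,ω₃}, {ω₂,ω₃}, X }.
Iteration 1: +3 →
  {ω₁}  = ᶜ of {ω₂,ω₃}
  {ω₂}  = ᶜ of {ω₁,ω₃}
  {ω₃}  = ᶜ of {ω₁,ω₂}
  — 8 sets.
Iteration 2: no new sets; the family is a σ-algebra.

Therefore σ(𝒞) = { ∅, {ω₁}, {ω₂}, {ω₃}, {ω₁,ω₂}, {ω₁,ω₃}, {ω₂,ω₃}, X } (|σ(𝒞)| = 8).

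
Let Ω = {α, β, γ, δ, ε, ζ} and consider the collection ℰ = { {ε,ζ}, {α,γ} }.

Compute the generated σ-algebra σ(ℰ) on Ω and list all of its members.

Start: ℰ ∪ {∅, Ω} = { {}, {α,γ}, {ε,ζ}, Ω }.
Round 1. New:
  {α,β,γ,δ}  = {ε,ζ}ᶜ
  {α,γ,ε,ζ}  = {α,γ} ∪ {ε,ζ}
  {β,δ,ε,ζ}  = {α,γ}ᶜ
Round 2: 1 new —
  {β,δ}  = {α,γ,ε,ζ}ᶜ
Round 3: no new sets; the family is a σ-algebra.

Hence σ(ℰ) has 8 members: { {}, {α,γ}, {β,δ}, {ε,ζ}, {α,β,γ,δ}, {α,γ,ε,ζ}, {β,δ,ε,ζ}, Ω }.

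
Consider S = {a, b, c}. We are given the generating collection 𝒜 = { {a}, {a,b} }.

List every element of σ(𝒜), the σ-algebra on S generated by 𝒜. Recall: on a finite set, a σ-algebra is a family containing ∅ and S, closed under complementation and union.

Start: 𝒜 ∪ {∅, S} = { {}, {a}, {a,b}, S }.
Round 1. New:
  {c}  = S∖{a,b}
  {b,c}  = S∖{a}
  |family| = 6
Round 2 (1 new):
  {a,c}  = {c} ∪ {a}
  |family| = 7
Round 3 (1 new):
  {b}  = S∖{a,c}
  |family| = 8
Round 4: already closed under ᶜ and ∪.

|σ(𝒜)| = 8.  σ(𝒜) = { {}, {a}, {b}, {c}, {a,b}, {a,c}, {b,c}, S }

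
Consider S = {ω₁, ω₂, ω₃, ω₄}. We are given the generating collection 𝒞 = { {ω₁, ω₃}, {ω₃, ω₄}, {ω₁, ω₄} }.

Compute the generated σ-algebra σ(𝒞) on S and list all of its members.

Begin from { {}, {ω₁, ω₃}, {ω₁, ω₄}, {ω₃, ω₄}, S } (that is, 𝒞 plus ∅ and S).
Pass 1: +4 →
  {ω₁, ω₂}  = complement {ω₃, ω₄}
  {ω₂, ω₃}  = complement {ω₁, ω₄}
  {ω₂, ω₄}  = complement {ω₁, ω₃}
  {ω₁, ω₃, ω₄}  = {ω₃, ω₄} ∪ {ω₁, ω₄}
  |family| = 9
Pass 2 adds 4:
  {ω₂}  = complement {ω₁, ω₃, ω₄}
  {ω₁, ω₂, ω₃}  = {ω₁, ω₂} ∪ {ω₂, ω₃}
  {ω₁, ω₂, ω₄}  = {ω₁, ω₂} ∪ {ω₁, ω₄}
  {ω₂, ω₃, ω₄}  = {ω₃, ω₄} ∪ {ω₂, ω₃}
  |family| = 13
Pass 3. New:
  {ω₁}  = complement {ω₂, ω₃, ω₄}
  {ω₃}  = complement {ω₁, ω₂, ω₄}
  {ω₄}  = complement {ω₁, ω₂, ω₃}
  |family| = 16
Pass 4: stable.

σ(𝒞) = { {}, {ω₁}, {ω₂}, {ω₃}, {ω₄}, {ω₁, ω₂}, {ω₁, ω₃}, {ω₁, ω₄}, {ω₂, ω₃}, {ω₂, ω₄}, {ω₃, ω₄}, {ω₁, ω₂, ω₃}, {ω₁, ω₂, ω₄}, {ω₁, ω₃, ω₄}, {ω₂, ω₃, ω₄}, S }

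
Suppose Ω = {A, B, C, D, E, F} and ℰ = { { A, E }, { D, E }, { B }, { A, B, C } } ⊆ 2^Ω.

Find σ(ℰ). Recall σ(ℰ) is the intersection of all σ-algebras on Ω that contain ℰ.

Start: ℰ ∪ {∅, Ω} = { ∅, { B }, { A, E }, { D, E }, { A, B, C }, Ω }.
Iteration 1: 9 new —
  { A, B, E }  = { A, E } ∪ { B }
  { A, D, E }  = { D, E } ∪ { A, E }
  { B, D, E }  = { D, E } ∪ { B }
  { D, E, F }  = ᶜ of { A, B, C }
  { A, B, C, E }  = { A, B, C } ∪ { A, E }
  { A, B, C, F }  = ᶜ of { D, E }
  { B, C, D, F }  = ᶜ of { A, E }
  { A, B, C, D, E }  = { D, E } ∪ { A, B, C }
  { A, C, D, E, F }  = ᶜ of { B }
  (now 15)
Iteration 2: 12 new —
  { F }  = ᶜ of { A, B, C, D, E }
  { D, F }  = ᶜ of { A, B, C, E }
  { A, C, F }  = ᶜ of { B, D, E }
  { B, C, F }  = ᶜ of { A, D, E }
  { C, D, F }  = ᶜ of { A, B, E }
  { A, B, D, E }  = { A, D, E } ∪ { B }
  { A, D, E, F }  = { A, D, E } ∪ { D, E, F }
  { B, D, E, F }  = { B } ∪ { D, E, F }
  { A, B, C, D, F }  = { A, B, C } ∪ { B, C, D, F }
  { A, B, C, E, F }  = { A, B, C, F } ∪ { A, B, E }
  { A, B, D, E, F }  = { A, B, E } ∪ { D, E, F }
  { B, C, D, E, F }  = { D, E } ∪ { B, C, D, F }
  (now 27)
Iteration 3: 14 new —
  { A }  = ᶜ of { B, C, D, E, F }
  { C }  = ᶜ of { A, B, D, E, F }
  { D }  = ᶜ of { A, B, C, E, F }
  { E }  = ᶜ of { A, B, C, D, F }
  { A, C }  = ᶜ of { B, D, E, F }
  { B, C }  = ᶜ of { A, D, E, F }
  { B, F }  = { B } ∪ { F }
  { C, F }  = ᶜ of { A, B, D, E }
  { A, E, F }  = { A, E } ∪ { F }
  { B, D, F }  = { B } ∪ { D, F }
  { A, B, E, F }  = { F } ∪ { A, B, E }
  { A, C, D, F }  = { A, C, F } ∪ { C, D, F }
  { A, C, E, F }  = { A, C, F } ∪ { A, E }
  { C, D, E, F }  = { D, E } ∪ { C, D, F }
  (now 41)
Iteration 4 (22 new):
  { A, B }  = ᶜ of { C, D, E, F }
  { A, D }  = { D } ∪ { A }
  { A, F }  = { A } ∪ { F }
  { B, D }  = ᶜ of { A, C, E, F }
  { B, E }  = ᶜ of { A, C, D, F }
  { C, D }  = ᶜ of { A, B, E, F }
  { C, E }  = { C } ∪ { E }
  { E, F }  = { F } ∪ { E }
  { A, B, F }  = { B, F } ∪ { A }
  { A, C, D }  = { A, C } ∪ { D }
  { A, C, E }  = ᶜ of { B, D, F }
  { A, D, F }  = { A } ∪ { D, F }
  { B, C, D }  = ᶜ of { A, E, F }
  { B, C, E }  = { B, C } ∪ { E }
  { B, E, F }  = { B, F } ∪ { E }
  { C, D, E }  = { D, E } ∪ { C }
  { C, E, F }  = { C, F } ∪ { E }
  { A, B, C, D }  = { A, B, C } ∪ { D }
  { A, B, D, F }  = { B, D, F } ∪ { A }
  { A, C, D, E }  = ᶜ of { B, F }
  { B, C, D, E }  = { D, E } ∪ { B, C }
  { B, C, E, F }  = { B, C, F } ∪ { E }
  (now 63)
Iteration 5: 1 new —
  { A, B, D }  = ᶜ of { C, E, F }
  (now 64)
Iteration 6 adds nothing — fixpoint reached.

Therefore σ(ℰ) = { ∅, { A }, { B }, { C }, { D }, { E }, { F }, { A, B }, { A, C }, { A, D }, { A, E }, { A, F }, { B, C }, { B, D }, { B, E }, { B, F }, { C, D }, { C, E }, { C, F }, { D, E }, { D, F }, { E, F }, { A, B, C }, { A, B, D }, { A, B, E }, { A, B, F }, { A, C, D }, { A, C, E }, { A, C, F }, { A, D, E }, { A, D, F }, { A, E, F }, { B, C, D }, { B, C, E }, { B, C, F }, { B, D, E }, { B, D, F }, { B, E, F }, { C, D, E }, { C, D, F }, { C, E, F }, { D, E, F }, { A, B, C, D }, { A, B, C, E }, { A, B, C, F }, { A, B, D, E }, { A, B, D, F }, { A, B, E, F }, { A, C, D, E }, { A, C, D, F }, { A, C, E, F }, { A, D, E, F }, { B, C, D, E }, { B, C, D, F }, { B, C, E, F }, { B, D, E, F }, { C, D, E, F }, { A, B, C, D, E }, { A, B, C, D, F }, { A, B, C, E, F }, { A, B, D, E, F }, { A, C, D, E, F }, { B, C, D, E, F }, Ω } (|σ(ℰ)| = 64).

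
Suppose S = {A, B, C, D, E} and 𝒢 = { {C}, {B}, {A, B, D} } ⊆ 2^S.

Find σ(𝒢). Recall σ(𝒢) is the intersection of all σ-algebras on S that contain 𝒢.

Initial family (5 sets): { {}, {B}, {C}, {A, B, D}, S }.
Round 1 (5 new):
  {B, C}  = {C} ∪ {B}
  {C, E}  = ᶜ of {A, B, D}
  {A, B, C, D}  = {C} ∪ {A, B, D}
  {A, B, D, E}  = ᶜ of {C}
  {A, C, D, E}  = ᶜ of {B}
  — 10 sets.
Round 2 adds 3:
  {E}  = ᶜ of {A, B, C, D}
  {A, D, E}  = ᶜ of {B, C}
  {B, C, E}  = {B} ∪ {C, E}
  — 13 sets.
Round 3 adds 2:
  {A, D}  = ᶜ of {B, C, E}
  {B, E}  = {B} ∪ {E}
  — 15 sets.
Round 4: 1 new —
  {A, C, D}  = ᶜ of {B, E}
  — 16 sets.
Round 5: stable.

Hence σ(𝒢) has 16 members: { {}, {B}, {C}, {E}, {A, D}, {B, C}, {B, E}, {C, E}, {A, B, D}, {A, C, D}, {A, D, E}, {B, C, E}, {A, B, C, D}, {A, B, D, E}, {A, C, D, E}, S }.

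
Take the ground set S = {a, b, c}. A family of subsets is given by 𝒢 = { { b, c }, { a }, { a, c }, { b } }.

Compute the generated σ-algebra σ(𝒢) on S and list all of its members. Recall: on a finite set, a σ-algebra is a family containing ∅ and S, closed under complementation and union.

σ(𝒢) = { {}, { a }, { b }, { c }, { a, b }, { a, c }, { b, c }, S }

Working:
Start: 𝒢 ∪ {∅, S} = { {}, { a }, { b }, { a, c }, { b, c }, S }.
Pass 1 adds 1:
  { a, b }  = { b } ∪ { a }
Pass 2. New:
  { c }  = { a, b }ᶜ
Pass 3: no new sets; the family is a σ-algebra.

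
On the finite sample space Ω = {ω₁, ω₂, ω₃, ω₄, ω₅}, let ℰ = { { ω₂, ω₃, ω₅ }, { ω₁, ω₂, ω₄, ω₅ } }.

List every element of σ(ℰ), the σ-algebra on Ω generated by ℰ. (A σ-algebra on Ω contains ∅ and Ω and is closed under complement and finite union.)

Take S₀ = ℰ ∪ {∅, Ω} = { {}, { ω₂, ω₃, ω₅ }, { ω₁, ω₂, ω₄, ω₅ }, Ω }.
Round 1. New:
  { ω₃ }  = ᶜ of { ω₁, ω₂, ω₄, ω₅ }
  { ω₁, ω₄ }  = ᶜ of { ω₂, ω₃, ω₅ }
  [6 total]
Round 2: 1 new —
  { ω₁, ω₃, ω₄ }  = { ω₃ } ∪ { ω₁, ω₄ }
  [7 total]
Round 3: 1 new —
  { ω₂, ω₅ }  = ᶜ of { ω₁, ω₃, ω₄ }
  [8 total]
Round 4: no new sets; the family is a σ-algebra.

σ(ℰ) = { {}, { ω₃ }, { ω₁, ω₄ }, { ω₂, ω₅ }, { ω₁, ω₃, ω₄ }, { ω₂, ω₃, ω₅ }, { ω₁, ω₂, ω₄, ω₅ }, Ω }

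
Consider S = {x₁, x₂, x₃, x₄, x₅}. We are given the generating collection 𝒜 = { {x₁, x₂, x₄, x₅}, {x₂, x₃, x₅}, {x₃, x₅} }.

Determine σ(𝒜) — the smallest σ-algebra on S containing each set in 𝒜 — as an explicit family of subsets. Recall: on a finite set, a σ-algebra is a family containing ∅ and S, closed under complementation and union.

Begin from { {}, {x₃, x₅}, {x₂, x₃, x₅}, {x₁, x₂, x₄, x₅}, S } (that is, 𝒜 plus ∅ and S).
Step 1 adds 3:
  {x₃}  = complement {x₁, x₂, x₄, x₅}
  {x₁, x₄}  = complement {x₂, x₃, x₅}
  {x₁, x₂, x₄}  = complement {x₃, x₅}
  [8 total]
Step 2: 3 new —
  {x₁, x₃, x₄}  = {x₃} ∪ {x₁, x₄}
  {x₁, x₂, x₃, x₄}  = {x₃} ∪ {x₁, x₂, x₄}
  {x₁, x₃, x₄, x₅}  = {x₃, x₅} ∪ {x₁, x₄}
  [11 total]
Step 3 adds 3:
  {x₂}  = complement {x₁, x₃, x₄, x₅}
  {x₅}  = complement {x₁, x₂, x₃, x₄}
  {x₂, x₅}  = complement {x₁, x₃, x₄}
  [14 total]
Step 4 (2 new):
  {x₂, x₃}  = {x₃} ∪ {x₂}
  {x₁, x₄, x₅}  = {x₁, x₄} ∪ {x₅}
  [16 total]
Step 5: already closed under ᶜ and ∪.

σ(𝒜) = { {}, {x₂}, {x₃}, {x₅}, {x₁, x₄}, {x₂, x₃}, {x₂, x₅}, {x₃, x₅}, {x₁, x₂, x₄}, {x₁, x₃, x₄}, {x₁, x₄, x₅}, {x₂, x₃, x₅}, {x₁, x₂, x₃, x₄}, {x₁, x₂, x₄, x₅}, {x₁, x₃, x₄, x₅}, S }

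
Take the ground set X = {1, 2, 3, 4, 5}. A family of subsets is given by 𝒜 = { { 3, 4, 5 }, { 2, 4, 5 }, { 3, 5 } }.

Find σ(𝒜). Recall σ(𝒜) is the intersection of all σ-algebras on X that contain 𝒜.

Answer: σ(𝒜) = { {}, { 1 }, { 2 }, { 3 }, { 4 }, { 5 }, { 1, 2 }, { 1, 3 }, { 1, 4 }, { 1, 5 }, { 2, 3 }, { 2, 4 }, { 2, 5 }, { 3, 4 }, { 3, 5 }, { 4, 5 }, { 1, 2, 3 }, { 1, 2, 4 }, { 1, 2, 5 }, { 1, 3, 4 }, { 1, 3, 5 }, { 1, 4, 5 }, { 2, 3, 4 }, { 2, 3, 5 }, { 2, 4, 5 }, { 3, 4, 5 }, { 1, 2, 3, 4 }, { 1, 2, 3, 5 }, { 1, 2, 4, 5 }, { 1, 3, 4, 5 }, { 2, 3, 4, 5 }, X }

Derivation:
Start: 𝒜 ∪ {∅, X} = { {}, { 3, 5 }, { 2, 4, 5 }, { 3, 4, 5 }, X }.
Pass 1 adds 4:
  { 1, 2 }  = complement { 3, 4, 5 }
  { 1, 3 }  = complement { 2, 4, 5 }
  { 1, 2, 4 }  = complement { 3, 5 }
  { 2, 3, 4, 5 }  = { 3, 4, 5 } ∪ { 2, 4, 5 }
  [9 total]
Pass 2: 7 new —
  { 1 }  = complement { 2, 3, 4, 5 }
  { 1, 2, 3 }  = { 1, 2 } ∪ { 1, 3 }
  { 1, 3, 5 }  = { 1, 3 } ∪ { 3, 5 }
  { 1, 2, 3, 4 }  = { 1, 2, 4 } ∪ { 1, 3 }
  { 1, 2, 3, 5 }  = { 1, 2 } ∪ { 3, 5 }
  { 1, 2, 4, 5 }  = { 1, 2 } ∪ { 2, 4, 5 }
  { 1, 3, 4, 5 }  = { 3, 4, 5 } ∪ { 1, 3 }
  [16 total]
Pass 3 (6 new):
  { 2 }  = complement { 1, 3, 4, 5 }
  { 3 }  = complement { 1, 2, 4, 5 }
  { 4 }  = complement { 1, 2, 3, 5 }
  { 5 }  = complement { 1, 2, 3, 4 }
  { 2, 4 }  = complement { 1, 3, 5 }
  { 4, 5 }  = complement { 1, 2, 3 }
  [22 total]
Pass 4 (10 new):
  { 1, 4 }  = { 4 } ∪ { 1 }
  { 1, 5 }  = { 5 } ∪ { 1 }
  { 2, 3 }  = { 2 } ∪ { 3 }
  { 2, 5 }  = { 2 } ∪ { 5 }
  { 3, 4 }  = { 3 } ∪ { 4 }
  { 1, 2, 5 }  = { 1, 2 } ∪ { 5 }
  { 1, 3, 4 }  = { 1, 3 } ∪ { 4 }
  { 1, 4, 5 }  = { 4, 5 } ∪ { 1 }
  { 2, 3, 4 }  = { 3 } ∪ { 2, 4 }
  { 2, 3, 5 }  = { 2 } ∪ { 3, 5 }
  [32 total]
Pass 5: closed — nothing new.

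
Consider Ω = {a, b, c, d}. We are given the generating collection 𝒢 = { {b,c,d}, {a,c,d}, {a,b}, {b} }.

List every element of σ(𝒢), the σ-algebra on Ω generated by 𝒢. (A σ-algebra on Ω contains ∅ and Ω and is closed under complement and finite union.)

Initial family (6 sets): { ∅, {b}, {a,b}, {a,c,d}, {b,c,d}, Ω }.
Pass 1: 2 new —
  {a}  = ᶜ of {b,c,d}
  {c,d}  = ᶜ of {a,b}
  [8 total]
Pass 2: closed — nothing new.

Hence σ(𝒢) has 8 members: { ∅, {a}, {b}, {a,b}, {c,d}, {a,c,d}, {b,c,d}, Ω }.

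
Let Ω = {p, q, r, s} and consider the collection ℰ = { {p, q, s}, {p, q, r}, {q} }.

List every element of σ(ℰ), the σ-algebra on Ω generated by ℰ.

σ(ℰ) = { {}, {p}, {q}, {r}, {s}, {p, q}, {p, r}, {p, s}, {q, r}, {q, s}, {r, s}, {p, q, r}, {p, q, s}, {p, r, s}, {q, r, s}, Ω }

Working:
Initial family (5 sets): { {}, {q}, {p, q, r}, {p, q, s}, Ω }.
Iteration 1: +3 →
  {r}  = complement {p, q, s}
  {s}  = complement {p, q, r}
  {p, r, s}  = complement {q}
Iteration 2. New:
  {q, r}  = {r} ∪ {q}
  {q, s}  = {s} ∪ {q}
  {r, s}  = {s} ∪ {r}
Iteration 3: 4 new —
  {p, q}  = complement {r, s}
  {p, r}  = complement {q, s}
  {p, s}  = complement {q, r}
  {q, r, s}  = {r} ∪ {q, s}
Iteration 4: 1 new —
  {p}  = complement {q, r, s}
Iteration 5: no new sets; the family is a σ-algebra.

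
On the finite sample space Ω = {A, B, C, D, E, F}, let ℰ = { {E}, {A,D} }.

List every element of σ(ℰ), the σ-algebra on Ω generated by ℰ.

σ(ℰ) (8 sets): { ∅, {E}, {A,D}, {A,D,E}, {B,C,F}, {B,C,E,F}, {A,B,C,D,F}, Ω }

Trace:
Initial family (4 sets): { ∅, {E}, {A,D}, Ω }.
Iteration 1 adds 3:
  {A,D,E}  = {E} ∪ {A,D}
  {B,C,E,F}  = {A,D}ᶜ
  {A,B,C,D,F}  = {E}ᶜ
Iteration 2: 1 new —
  {B,C,F}  = {A,D,E}ᶜ
After Iteration 3 the family is unchanged; done.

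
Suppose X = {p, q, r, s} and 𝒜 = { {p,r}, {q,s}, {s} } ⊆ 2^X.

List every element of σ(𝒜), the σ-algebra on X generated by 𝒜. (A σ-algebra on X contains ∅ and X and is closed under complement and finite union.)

Seed the family with 𝒜 together with ∅ and X: { {}, {s}, {p,r}, {q,s}, X }.
Step 1 (2 new):
  {p,q,r}  = ᶜ of {s}
  {p,r,s}  = {p,r} ∪ {s}
Step 2: 1 new —
  {q}  = ᶜ of {p,r,s}
After Step 3 the family is unchanged; done.

σ(𝒜) = { {}, {q}, {s}, {p,r}, {q,s}, {p,q,r}, {p,r,s}, X }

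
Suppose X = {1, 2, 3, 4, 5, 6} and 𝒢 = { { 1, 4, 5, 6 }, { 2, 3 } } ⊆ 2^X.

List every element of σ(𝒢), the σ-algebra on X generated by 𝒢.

Seed the family with 𝒢 together with ∅ and X: { ∅, { 2, 3 }, { 1, 4, 5, 6 }, X }.
Pass 1: already closed under ᶜ and ∪.

σ(𝒢) = { ∅, { 2, 3 }, { 1, 4, 5, 6 }, X }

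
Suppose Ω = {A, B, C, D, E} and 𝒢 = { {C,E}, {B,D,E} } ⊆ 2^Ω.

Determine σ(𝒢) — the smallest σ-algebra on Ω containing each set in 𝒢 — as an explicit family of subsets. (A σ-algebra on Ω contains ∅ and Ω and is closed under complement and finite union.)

Take S₀ = 𝒢 ∪ {∅, Ω} = { ∅, {C,E}, {B,D,E}, Ω }.
Round 1: 3 new —
  {A,C}  = complement {B,D,E}
  {A,B,D}  = complement {C,E}
  {B,C,D,E}  = {C,E} ∪ {B,D,E}
  — 7 sets.
Round 2. New:
  {A}  = complement {B,C,D,E}
  {A,C,E}  = {A,C} ∪ {C,E}
  {A,B,C,D}  = {A,C} ∪ {A,B,D}
  {A,B,D,E}  = {A,B,D} ∪ {B,D,E}
  — 11 sets.
Round 3: +3 →
  {C}  = complement {A,B,D,E}
  {E}  = complement {A,B,C,D}
  {B,D}  = complement {A,C,E}
  — 14 sets.
Round 4. New:
  {A,E}  = {E} ∪ {A}
  {B,C,D}  = {C} ∪ {B,D}
  — 16 sets.
Round 5: no new sets; the family is a σ-algebra.

Therefore σ(𝒢) = { ∅, {A}, {C}, {E}, {A,C}, {A,E}, {B,D}, {C,E}, {A,B,D}, {A,C,E}, {B,C,D}, {B,D,E}, {A,B,C,D}, {A,B,D,E}, {B,C,D,E}, Ω } (|σ(𝒢)| = 16).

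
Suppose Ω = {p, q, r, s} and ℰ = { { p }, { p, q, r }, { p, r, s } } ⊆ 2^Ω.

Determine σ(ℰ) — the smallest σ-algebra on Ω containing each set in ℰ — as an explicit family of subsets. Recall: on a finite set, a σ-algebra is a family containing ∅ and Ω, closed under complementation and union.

Initial family (5 sets): { ∅, { p }, { p, q, r }, { p, r, s }, Ω }.
Iteration 1: +3 →
  { q }  = ᶜ of { p, r, s }
  { s }  = ᶜ of { p, q, r }
  { q, r, s }  = ᶜ of { p }
  (now 8)
Iteration 2: +3 →
  { p, q }  = { q } ∪ { p }
  { p, s }  = { s } ∪ { p }
  { q, s }  = { s } ∪ { q }
  (now 11)
Iteration 3: 4 new —
  { p, r }  = ᶜ of { q, s }
  { q, r }  = ᶜ of { p, s }
  { r, s }  = ᶜ of { p, q }
  { p, q, s }  = { p, s } ∪ { p, q }
  (now 15)
Iteration 4: +1 →
  { r }  = ᶜ of { p, q, s }
  (now 16)
After Iteration 5 the family is unchanged; done.

|σ(ℰ)| = 16.  σ(ℰ) = { ∅, { p }, { q }, { r }, { s }, { p, q }, { p, r }, { p, s }, { q, r }, { q, s }, { r, s }, { p, q, r }, { p, q, s }, { p, r, s }, { q, r, s }, Ω }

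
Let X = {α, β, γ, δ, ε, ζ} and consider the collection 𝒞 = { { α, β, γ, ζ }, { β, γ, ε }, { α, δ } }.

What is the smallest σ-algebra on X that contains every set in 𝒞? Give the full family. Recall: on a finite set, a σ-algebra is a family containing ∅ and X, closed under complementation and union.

Take S₀ = 𝒞 ∪ {∅, X} = { ∅, { α, δ }, { β, γ, ε }, { α, β, γ, ζ }, X }.
Round 1 adds 6:
  { δ, ε }  = complement { α, β, γ, ζ }
  { α, δ, ζ }  = complement { β, γ, ε }
  { β, γ, ε, ζ }  = complement { α, δ }
  { α, β, γ, δ, ε }  = { β, γ, ε } ∪ { α, δ }
  { α, β, γ, δ, ζ }  = { α, δ } ∪ { α, β, γ, ζ }
  { α, β, γ, ε, ζ }  = { β, γ, ε } ∪ { α, β, γ, ζ }
  (now 11)
Round 2: 7 new —
  { δ }  = complement { α, β, γ, ε, ζ }
  { ε }  = complement { α, β, γ, δ, ζ }
  { ζ }  = complement { α, β, γ, δ, ε }
  { α, δ, ε }  = { δ, ε } ∪ { α, δ }
  { α, δ, ε, ζ }  = { α, δ, ζ } ∪ { δ, ε }
  { β, γ, δ, ε }  = { δ, ε } ∪ { β, γ, ε }
  { β, γ, δ, ε, ζ }  = { δ, ε } ∪ { β, γ, ε, ζ }
  (now 18)
Round 3 adds 7:
  { α }  = complement { β, γ, δ, ε, ζ }
  { α, ζ }  = complement { β, γ, δ, ε }
  { β, γ }  = complement { α, δ, ε, ζ }
  { δ, ζ }  = { δ } ∪ { ζ }
  { ε, ζ }  = { ε } ∪ { ζ }
  { β, γ, ζ }  = complement { α, δ, ε }
  { δ, ε, ζ }  = { δ, ε } ∪ { ζ }
  (now 25)
Round 4 (7 new):
  { α, ε }  = { α } ∪ { ε }
  { α, β, γ }  = complement { δ, ε, ζ }
  { α, ε, ζ }  = { ε, ζ } ∪ { α }
  { β, γ, δ }  = { β, γ } ∪ { δ }
  { α, β, γ, δ }  = complement { ε, ζ }
  { α, β, γ, ε }  = complement { δ, ζ }
  { β, γ, δ, ζ }  = { β, γ, ζ } ∪ { δ }
  (now 32)
Round 5: already closed under ᶜ and ∪.

|σ(𝒞)| = 32.  σ(𝒞) = { ∅, { α }, { δ }, { ε }, { ζ }, { α, δ }, { α, ε }, { α, ζ }, { β, γ }, { δ, ε }, { δ, ζ }, { ε, ζ }, { α, β, γ }, { α, δ, ε }, { α, δ, ζ }, { α, ε, ζ }, { β, γ, δ }, { β, γ, ε }, { β, γ, ζ }, { δ, ε, ζ }, { α, β, γ, δ }, { α, β, γ, ε }, { α, β, γ, ζ }, { α, δ, ε, ζ }, { β, γ, δ, ε }, { β, γ, δ, ζ }, { β, γ, ε, ζ }, { α, β, γ, δ, ε }, { α, β, γ, δ, ζ }, { α, β, γ, ε, ζ }, { β, γ, δ, ε, ζ }, X }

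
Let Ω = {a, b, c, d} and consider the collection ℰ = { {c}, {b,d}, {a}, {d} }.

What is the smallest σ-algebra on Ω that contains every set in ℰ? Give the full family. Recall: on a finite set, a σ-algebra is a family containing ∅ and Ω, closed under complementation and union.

Start: ℰ ∪ {∅, Ω} = { {}, {a}, {c}, {d}, {b,d}, Ω }.
Step 1: +6 →
  {a,c}  = complement {b,d}
  {a,d}  = {d} ∪ {a}
  {c,d}  = {c} ∪ {d}
  {a,b,c}  = complement {d}
  {a,b,d}  = complement {c}
  {b,c,d}  = complement {a}
  — 12 sets.
Step 2 (3 new):
  {a,b}  = complement {c,d}
  {b,c}  = complement {a,d}
  {a,c,d}  = {c,d} ∪ {a,d}
  — 15 sets.
Step 3 adds 1:
  {b}  = complement {a,c,d}
  — 16 sets.
Step 4: closed — nothing new.

Therefore σ(ℰ) = { {}, {a}, {b}, {c}, {d}, {a,b}, {a,c}, {a,d}, {b,c}, {b,d}, {c,d}, {a,b,c}, {a,b,d}, {a,c,d}, {b,c,d}, Ω } (|σ(ℰ)| = 16).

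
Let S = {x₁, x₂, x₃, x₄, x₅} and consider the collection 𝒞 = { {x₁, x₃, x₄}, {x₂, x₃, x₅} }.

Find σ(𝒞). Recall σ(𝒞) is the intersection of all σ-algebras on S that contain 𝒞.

Take S₀ = 𝒞 ∪ {∅, S} = { {}, {x₁, x₃, x₄}, {x₂, x₃, x₅}, S }.
Round 1 (2 new):
  {x₁, x₄}  = {x₂, x₃, x₅}ᶜ
  {x₂, x₅}  = {x₁, x₃, x₄}ᶜ
  (now 6)
Round 2. New:
  {x₁, x₂, x₄, x₅}  = {x₂, x₅} ∪ {x₁, x₄}
  (now 7)
Round 3 (1 new):
  {x₃}  = {x₁, x₂, x₄, x₅}ᶜ
  (now 8)
Round 4: closed — nothing new.

Therefore σ(𝒞) = { {}, {x₃}, {x₁, x₄}, {x₂, x₅}, {x₁, x₃, x₄}, {x₂, x₃, x₅}, {x₁, x₂, x₄, x₅}, S } (|σ(𝒞)| = 8).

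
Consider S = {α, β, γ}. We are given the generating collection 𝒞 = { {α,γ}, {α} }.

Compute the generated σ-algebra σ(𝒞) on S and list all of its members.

Take S₀ = 𝒞 ∪ {∅, S} = { {}, {α}, {α,γ}, S }.
Pass 1: +2 →
  {β}  = complement {α,γ}
  {β,γ}  = complement {α}
  [6 total]
Pass 2 (1 new):
  {α,β}  = {β} ∪ {α}
  [7 total]
Pass 3 (1 new):
  {γ}  = complement {α,β}
  [8 total]
Pass 4: no new sets; the family is a σ-algebra.

|σ(𝒞)| = 8.  σ(𝒞) = { {}, {α}, {β}, {γ}, {α,β}, {α,γ}, {β,γ}, S }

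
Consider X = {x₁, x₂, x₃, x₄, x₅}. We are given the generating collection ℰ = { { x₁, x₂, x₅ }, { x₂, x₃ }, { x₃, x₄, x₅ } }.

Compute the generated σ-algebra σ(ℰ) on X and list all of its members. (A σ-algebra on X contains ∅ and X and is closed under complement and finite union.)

Initial family (5 sets): { {}, { x₂, x₃ }, { x₁, x₂, x₅ }, { x₃, x₄, x₅ }, X }.
Iteration 1 (5 new):
  { x₁, x₂ }  = complement { x₃, x₄, x₅ }
  { x₃, x₄ }  = complement { x₁, x₂, x₅ }
  { x₁, x₄, x₅ }  = complement { x₂, x₃ }
  { x₁, x₂, x₃, x₅ }  = { x₁, x₂, x₅ } ∪ { x₂, x₃ }
  { x₂, x₃, x₄, x₅ }  = { x₃, x₄, x₅ } ∪ { x₂, x₃ }
  [10 total]
Iteration 2: 7 new —
  { x₁ }  = complement { x₂, x₃, x₄, x₅ }
  { x₄ }  = complement { x₁, x₂, x₃, x₅ }
  { x₁, x₂, x₃ }  = { x₁, x₂ } ∪ { x₂, x₃ }
  { x₂, x₃, x₄ }  = { x₃, x₄ } ∪ { x₂, x₃ }
  { x₁, x₂, x₃, x₄ }  = { x₃, x₄ } ∪ { x₁, x₂ }
  { x₁, x₂, x₄, x₅ }  = { x₁, x₄, x₅ } ∪ { x₁, x₂ }
  { x₁, x₃, x₄, x₅ }  = { x₁, x₄, x₅ } ∪ { x₃, x₄, x₅ }
  [17 total]
Iteration 3. New:
  { x₂ }  = complement { x₁, x₃, x₄, x₅ }
  { x₃ }  = complement { x₁, x₂, x₄, x₅ }
  { x₅ }  = complement { x₁, x₂, x₃, x₄ }
  { x₁, x₄ }  = { x₄ } ∪ { x₁ }
  { x₁, x₅ }  = complement { x₂, x₃, x₄ }
  { x₄, x₅ }  = complement { x₁, x₂, x₃ }
  { x₁, x₂, x₄ }  = { x₁, x₂ } ∪ { x₄ }
  { x₁, x₃, x₄ }  = { x₃, x₄ } ∪ { x₁ }
  [25 total]
Iteration 4: +7 →
  { x₁, x₃ }  = { x₃ } ∪ { x₁ }
  { x₂, x₄ }  = { x₂ } ∪ { x₄ }
  { x₂, x₅ }  = complement { x₁, x₃, x₄ }
  { x₃, x₅ }  = complement { x₁, x₂, x₄ }
  { x₁, x₃, x₅ }  = { x₃ } ∪ { x₁, x₅ }
  { x₂, x₃, x₅ }  = complement { x₁, x₄ }
  { x₂, x₄, x₅ }  = { x₂ } ∪ { x₄, x₅ }
  [32 total]
Iteration 5: closed — nothing new.

|σ(ℰ)| = 32.  σ(ℰ) = { {}, { x₁ }, { x₂ }, { x₃ }, { x₄ }, { x₅ }, { x₁, x₂ }, { x₁, x₃ }, { x₁, x₄ }, { x₁, x₅ }, { x₂, x₃ }, { x₂, x₄ }, { x₂, x₅ }, { x₃, x₄ }, { x₃, x₅ }, { x₄, x₅ }, { x₁, x₂, x₃ }, { x₁, x₂, x₄ }, { x₁, x₂, x₅ }, { x₁, x₃, x₄ }, { x₁, x₃, x₅ }, { x₁, x₄, x₅ }, { x₂, x₃, x₄ }, { x₂, x₃, x₅ }, { x₂, x₄, x₅ }, { x₃, x₄, x₅ }, { x₁, x₂, x₃, x₄ }, { x₁, x₂, x₃, x₅ }, { x₁, x₂, x₄, x₅ }, { x₁, x₃, x₄, x₅ }, { x₂, x₃, x₄, x₅ }, X }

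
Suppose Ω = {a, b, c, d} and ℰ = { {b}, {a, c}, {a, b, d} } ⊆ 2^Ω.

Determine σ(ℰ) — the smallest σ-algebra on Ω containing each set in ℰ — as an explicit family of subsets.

Begin from { ∅, {b}, {a, c}, {a, b, d}, Ω } (that is, ℰ plus ∅ and Ω).
Step 1 adds 4:
  {c}  = Ω∖{a, b, d}
  {b, d}  = Ω∖{a, c}
  {a, b, c}  = {a, c} ∪ {b}
  {a, c, d}  = Ω∖{b}
  — 9 sets.
Step 2. New:
  {d}  = Ω∖{a, b, c}
  {b, c}  = {b} ∪ {c}
  {b, c, d}  = {c} ∪ {b, d}
  — 12 sets.
Step 3. New:
  {a}  = Ω∖{b, c, d}
  {a, d}  = Ω∖{b, c}
  {c, d}  = {c} ∪ {d}
  — 15 sets.
Step 4 (1 new):
  {a, b}  = Ω∖{c, d}
  — 16 sets.
Step 5: already closed under ᶜ and ∪.

Hence σ(ℰ) has 16 members: { ∅, {a}, {b}, {c}, {d}, {a, b}, {a, c}, {a, d}, {b, c}, {b, d}, {c, d}, {a, b, c}, {a, b, d}, {a, c, d}, {b, c, d}, Ω }.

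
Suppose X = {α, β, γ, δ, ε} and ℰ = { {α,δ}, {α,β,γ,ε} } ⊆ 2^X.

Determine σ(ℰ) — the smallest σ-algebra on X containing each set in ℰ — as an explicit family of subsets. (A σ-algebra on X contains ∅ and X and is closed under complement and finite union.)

Initial family (4 sets): { {}, {α,δ}, {α,β,γ,ε}, X }.
Iteration 1. New:
  {δ}  = ᶜ of {α,β,γ,ε}
  {β,γ,ε}  = ᶜ of {α,δ}
  [6 total]
Iteration 2. New:
  {β,γ,δ,ε}  = {β,γ,ε} ∪ {δ}
  [7 total]
Iteration 3: 1 new —
  {α}  = ᶜ of {β,γ,δ,ε}
  [8 total]
After Iteration 4 the family is unchanged; done.

|σ(ℰ)| = 8.  σ(ℰ) = { {}, {α}, {δ}, {α,δ}, {β,γ,ε}, {α,β,γ,ε}, {β,γ,δ,ε}, X }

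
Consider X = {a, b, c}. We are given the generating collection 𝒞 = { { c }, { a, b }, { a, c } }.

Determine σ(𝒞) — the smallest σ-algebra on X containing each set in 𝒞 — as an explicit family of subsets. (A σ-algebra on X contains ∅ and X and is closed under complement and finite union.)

Take S₀ = 𝒞 ∪ {∅, X} = { {}, { c }, { a, b }, { a, c }, X }.
Iteration 1: 1 new —
  { b }  = X∖{ a, c }
  |family| = 6
Iteration 2 (1 new):
  { b, c }  = { c } ∪ { b }
  |family| = 7
Iteration 3: 1 new —
  { a }  = X∖{ b, c }
  |family| = 8
Iteration 4: no new sets; the family is a σ-algebra.

σ(𝒞) = { {}, { a }, { b }, { c }, { a, b }, { a, c }, { b, c }, X }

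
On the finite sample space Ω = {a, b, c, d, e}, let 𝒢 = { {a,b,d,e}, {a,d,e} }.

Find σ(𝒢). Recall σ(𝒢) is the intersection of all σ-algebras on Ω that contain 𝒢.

Answer: σ(𝒢) = { {}, {b}, {c}, {b,c}, {a,d,e}, {a,b,d,e}, {a,c,d,e}, Ω }

Trace:
Take S₀ = 𝒢 ∪ {∅, Ω} = { {}, {a,d,e}, {a,b,d,e}, Ω }.
Step 1: +2 →
  {c}  = complement {a,b,d,e}
  {b,c}  = complement {a,d,e}
  — 6 sets.
Step 2: 1 new —
  {a,c,d,e}  = {a,d,e} ∪ {c}
  — 7 sets.
Step 3: 1 new —
  {b}  = complement {a,c,d,e}
  — 8 sets.
Step 4: stable.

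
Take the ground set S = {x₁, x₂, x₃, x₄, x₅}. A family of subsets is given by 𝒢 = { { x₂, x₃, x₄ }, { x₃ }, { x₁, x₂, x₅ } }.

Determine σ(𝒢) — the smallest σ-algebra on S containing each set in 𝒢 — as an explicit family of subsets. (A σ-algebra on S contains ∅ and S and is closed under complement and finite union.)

Start: 𝒢 ∪ {∅, S} = { {}, { x₃ }, { x₁, x₂, x₅ }, { x₂, x₃, x₄ }, S }.
Iteration 1 adds 4:
  { x₁, x₅ }  = ᶜ of { x₂, x₃, x₄ }
  { x₃, x₄ }  = ᶜ of { x₁, x₂, x₅ }
  { x₁, x₂, x₃, x₅ }  = { x₃ } ∪ { x₁, x₂, x₅ }
  { x₁, x₂, x₄, x₅ }  = ᶜ of { x₃ }
  — 9 sets.
Iteration 2: +3 →
  { x₄ }  = ᶜ of { x₁, x₂, x₃, x₅ }
  { x₁, x₃, x₅ }  = { x₃ } ∪ { x₁, x₅ }
  { x₁, x₃, x₄, x₅ }  = { x₃, x₄ } ∪ { x₁, x₅ }
  — 12 sets.
Iteration 3 adds 3:
  { x₂ }  = ᶜ of { x₁, x₃, x₄, x₅ }
  { x₂, x₄ }  = ᶜ of { x₁, x₃, x₅ }
  { x₁, x₄, x₅ }  = { x₁, x₅ } ∪ { x₄ }
  — 15 sets.
Iteration 4: +1 →
  { x₂, x₃ }  = ᶜ of { x₁, x₄, x₅ }
  — 16 sets.
Iteration 5: already closed under ᶜ and ∪.

Therefore σ(𝒢) = { {}, { x₂ }, { x₃ }, { x₄ }, { x₁, x₅ }, { x₂, x₃ }, { x₂, x₄ }, { x₃, x₄ }, { x₁, x₂, x₅ }, { x₁, x₃, x₅ }, { x₁, x₄, x₅ }, { x₂, x₃, x₄ }, { x₁, x₂, x₃, x₅ }, { x₁, x₂, x₄, x₅ }, { x₁, x₃, x₄, x₅ }, S } (|σ(𝒢)| = 16).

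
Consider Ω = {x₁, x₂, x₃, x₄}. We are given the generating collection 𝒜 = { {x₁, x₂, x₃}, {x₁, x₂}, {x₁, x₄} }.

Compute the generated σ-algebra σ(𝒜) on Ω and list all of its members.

Take S₀ = 𝒜 ∪ {∅, Ω} = { {}, {x₁, x₂}, {x₁, x₄}, {x₁, x₂, x₃}, Ω }.
Pass 1 adds 4:
  {x₄}  = ᶜ of {x₁, x₂, x₃}
  {x₂, x₃}  = ᶜ of {x₁, x₄}
  {x₃, x₄}  = ᶜ of {x₁, x₂}
  {x₁, x₂, x₄}  = {x₁, x₄} ∪ {x₁, x₂}
  |family| = 9
Pass 2 (3 new):
  {x₃}  = ᶜ of {x₁, x₂, x₄}
  {x₁, x₃, x₄}  = {x₃, x₄} ∪ {x₁, x₄}
  {x₂, x₃, x₄}  = {x₃, x₄} ∪ {x₂, x₃}
  |family| = 12
Pass 3: 2 new —
  {x₁}  = ᶜ of {x₂, x₃, x₄}
  {x₂}  = ᶜ of {x₁, x₃, x₄}
  |family| = 14
Pass 4 (2 new):
  {x₁, x₃}  = {x₃} ∪ {x₁}
  {x₂, x₄}  = {x₄} ∪ {x₂}
  |family| = 16
Pass 5: closed — nothing new.

|σ(𝒜)| = 16.  σ(𝒜) = { {}, {x₁}, {x₂}, {x₃}, {x₄}, {x₁, x₂}, {x₁, x₃}, {x₁, x₄}, {x₂, x₃}, {x₂, x₄}, {x₃, x₄}, {x₁, x₂, x₃}, {x₁, x₂, x₄}, {x₁, x₃, x₄}, {x₂, x₃, x₄}, Ω }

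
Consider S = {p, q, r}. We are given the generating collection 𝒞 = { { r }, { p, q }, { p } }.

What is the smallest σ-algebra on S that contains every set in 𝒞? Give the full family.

Answer: σ(𝒞) = { ∅, { p }, { q }, { r }, { p, q }, { p, r }, { q, r }, S }

Working:
Begin from { ∅, { p }, { r }, { p, q }, S } (that is, 𝒞 plus ∅ and S).
Pass 1. New:
  { p, r }  = { r } ∪ { p }
  { q, r }  = ᶜ of { p }
  — 7 sets.
Pass 2 (1 new):
  { q }  = ᶜ of { p, r }
  — 8 sets.
Pass 3: no new sets; the family is a σ-algebra.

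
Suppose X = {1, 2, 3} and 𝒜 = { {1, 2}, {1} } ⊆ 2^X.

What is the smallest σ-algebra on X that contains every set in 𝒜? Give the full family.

Take S₀ = 𝒜 ∪ {∅, X} = { {}, {1}, {1, 2}, X }.
Round 1: +2 →
  {3}  = ᶜ of {1, 2}
  {2, 3}  = ᶜ of {1}
  [6 total]
Round 2: +1 →
  {1, 3}  = {3} ∪ {1}
  [7 total]
Round 3: +1 →
  {2}  = ᶜ of {1, 3}
  [8 total]
Round 4: no new sets; the family is a σ-algebra.

Therefore σ(𝒜) = { {}, {1}, {2}, {3}, {1, 2}, {1, 3}, {2, 3}, X } (|σ(𝒜)| = 8).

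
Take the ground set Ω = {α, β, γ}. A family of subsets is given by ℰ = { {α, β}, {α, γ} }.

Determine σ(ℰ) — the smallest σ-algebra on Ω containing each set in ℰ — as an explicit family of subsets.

Start: ℰ ∪ {∅, Ω} = { ∅, {α, β}, {α, γ}, Ω }.
Round 1. New:
  {β}  = complement {α, γ}
  {γ}  = complement {α, β}
  [6 total]
Round 2: 1 new —
  {β, γ}  = {γ} ∪ {β}
  [7 total]
Round 3. New:
  {α}  = complement {β, γ}
  [8 total]
Round 4: no new sets; the family is a σ-algebra.

Hence σ(ℰ) has 8 members: { ∅, {α}, {β}, {γ}, {α, β}, {α, γ}, {β, γ}, Ω }.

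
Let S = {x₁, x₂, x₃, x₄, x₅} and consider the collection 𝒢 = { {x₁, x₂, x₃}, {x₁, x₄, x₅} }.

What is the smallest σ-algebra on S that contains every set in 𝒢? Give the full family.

|σ(𝒢)| = 8.  σ(𝒢) = { {}, {x₁}, {x₂, x₃}, {x₄, x₅}, {x₁, x₂, x₃}, {x₁, x₄, x₅}, {x₂, x₃, x₄, x₅}, S }

Trace:
Take S₀ = 𝒢 ∪ {∅, S} = { {}, {x₁, x₂, x₃}, {x₁, x₄, x₅}, S }.
Iteration 1. New:
  {x₂, x₃}  = S∖{x₁, x₄, x₅}
  {x₄, x₅}  = S∖{x₁, x₂, x₃}
  |family| = 6
Iteration 2 adds 1:
  {x₂, x₃, x₄, x₅}  = {x₄, x₅} ∪ {x₂, x₃}
  |family| = 7
Iteration 3 (1 new):
  {x₁}  = S∖{x₂, x₃, x₄, x₅}
  |family| = 8
Iteration 4: closed — nothing new.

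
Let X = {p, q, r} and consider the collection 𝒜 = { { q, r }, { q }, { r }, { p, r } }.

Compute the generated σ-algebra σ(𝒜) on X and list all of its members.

|σ(𝒜)| = 8.  σ(𝒜) = { {  }, { p }, { q }, { r }, { p, q }, { p, r }, { q, r }, X }

Trace:
Start: 𝒜 ∪ {∅, X} = { {  }, { q }, { r }, { p, r }, { q, r }, X }.
Iteration 1 adds 2:
  { p }  = { q, r }ᶜ
  { p, q }  = { r }ᶜ
Iteration 2: stable.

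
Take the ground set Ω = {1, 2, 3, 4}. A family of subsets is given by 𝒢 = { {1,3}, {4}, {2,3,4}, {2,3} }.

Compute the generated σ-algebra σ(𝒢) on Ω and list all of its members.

Seed the family with 𝒢 together with ∅ and Ω: { {}, {4}, {1,3}, {2,3}, {2,3,4}, Ω }.
Iteration 1 (5 new):
  {1}  = Ω∖{2,3,4}
  {1,4}  = Ω∖{2,3}
  {2,4}  = Ω∖{1,3}
  {1,2,3}  = Ω∖{4}
  {1,3,4}  = {1,3} ∪ {4}
Iteration 2. New:
  {2}  = Ω∖{1,3,4}
  {1,2,4}  = {1,4} ∪ {2,4}
Iteration 3. New:
  {3}  = Ω∖{1,2,4}
  {1,2}  = {2} ∪ {1}
Iteration 4: +1 →
  {3,4}  = Ω∖{1,2}
Iteration 5 adds nothing — fixpoint reached.

σ(𝒢) = { {}, {1}, {2}, {3}, {4}, {1,2}, {1,3}, {1,4}, {2,3}, {2,4}, {3,4}, {1,2,3}, {1,2,4}, {1,3,4}, {2,3,4}, Ω }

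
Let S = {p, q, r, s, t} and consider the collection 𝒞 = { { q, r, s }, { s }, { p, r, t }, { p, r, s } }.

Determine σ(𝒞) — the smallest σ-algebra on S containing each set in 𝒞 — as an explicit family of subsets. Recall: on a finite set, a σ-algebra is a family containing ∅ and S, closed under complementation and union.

σ(𝒞) (32 sets): { {  }, { p }, { q }, { r }, { s }, { t }, { p, q }, { p, r }, { p, s }, { p, t }, { q, r }, { q, s }, { q, t }, { r, s }, { r, t }, { s, t }, { p, q, r }, { p, q, s }, { p, q, t }, { p, r, s }, { p, r, t }, { p, s, t }, { q, r, s }, { q, r, t }, { q, s, t }, { r, s, t }, { p, q, r, s }, { p, q, r, t }, { p, q, s, t }, { p, r, s, t }, { q, r, s, t }, S }

Trace:
Seed the family with 𝒞 together with ∅ and S: { {  }, { s }, { p, r, s }, { p, r, t }, { q, r, s }, S }.
Pass 1 (6 new):
  { p, t }  = S∖{ q, r, s }
  { q, s }  = S∖{ p, r, t }
  { q, t }  = S∖{ p, r, s }
  { p, q, r, s }  = { p, r, s } ∪ { q, r, s }
  { p, q, r, t }  = S∖{ s }
  { p, r, s, t }  = { p, r, s } ∪ { p, r, t }
  (now 12)
Pass 2: 7 new —
  { q }  = S∖{ p, r, s, t }
  { t }  = S∖{ p, q, r, s }
  { p, q, t }  = { q, t } ∪ { p, t }
  { p, s, t }  = { p, t } ∪ { s }
  { q, s, t }  = { q, t } ∪ { s }
  { p, q, s, t }  = { p, t } ∪ { q, s }
  { q, r, s, t }  = { q, t } ∪ { q, r, s }
  (now 19)
Pass 3: +6 →
  { p }  = S∖{ q, r, s, t }
  { r }  = S∖{ p, q, s, t }
  { p, r }  = S∖{ q, s, t }
  { q, r }  = S∖{ p, s, t }
  { r, s }  = S∖{ p, q, t }
  { s, t }  = { t } ∪ { s }
  (now 25)
Pass 4: 7 new —
  { p, q }  = { q } ∪ { p }
  { p, s }  = { s } ∪ { p }
  { r, t }  = { t } ∪ { r }
  { p, q, r }  = S∖{ s, t }
  { p, q, s }  = { q, s } ∪ { p }
  { q, r, t }  = { q, t } ∪ { r }
  { r, s, t }  = { r, s } ∪ { t }
  (now 32)
Pass 5: already closed under ᶜ and ∪.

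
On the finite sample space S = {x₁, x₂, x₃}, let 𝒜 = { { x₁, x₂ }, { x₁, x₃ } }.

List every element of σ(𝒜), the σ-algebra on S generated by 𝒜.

Take S₀ = 𝒜 ∪ {∅, S} = { {  }, { x₁, x₂ }, { x₁, x₃ }, S }.
Step 1 (2 new):
  { x₂ }  = S∖{ x₁, x₃ }
  { x₃ }  = S∖{ x₁, x₂ }
  [6 total]
Step 2. New:
  { x₂, x₃ }  = { x₃ } ∪ { x₂ }
  [7 total]
Step 3 adds 1:
  { x₁ }  = S∖{ x₂, x₃ }
  [8 total]
Step 4: stable.

|σ(𝒜)| = 8.  σ(𝒜) = { {  }, { x₁ }, { x₂ }, { x₃ }, { x₁, x₂ }, { x₁, x₃ }, { x₂, x₃ }, S }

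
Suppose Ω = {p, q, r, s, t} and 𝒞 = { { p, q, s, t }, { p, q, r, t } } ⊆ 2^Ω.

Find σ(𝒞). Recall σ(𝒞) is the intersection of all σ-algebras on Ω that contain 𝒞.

Begin from { {  }, { p, q, r, t }, { p, q, s, t }, Ω } (that is, 𝒞 plus ∅ and Ω).
Step 1. New:
  { r }  = ᶜ of { p, q, s, t }
  { s }  = ᶜ of { p, q, r, t }
  (now 6)
Step 2. New:
  { r, s }  = { r } ∪ { s }
  (now 7)
Step 3 adds 1:
  { p, q, t }  = ᶜ of { r, s }
  (now 8)
Step 4: already closed under ᶜ and ∪.

Hence σ(𝒞) has 8 members: { {  }, { r }, { s }, { r, s }, { p, q, t }, { p, q, r, t }, { p, q, s, t }, Ω }.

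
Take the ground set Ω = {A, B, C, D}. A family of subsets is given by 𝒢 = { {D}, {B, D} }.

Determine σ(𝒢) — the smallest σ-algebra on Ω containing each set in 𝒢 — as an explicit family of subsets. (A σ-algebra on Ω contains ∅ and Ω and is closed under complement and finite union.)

Initial family (4 sets): { {}, {D}, {B, D}, Ω }.
Step 1: 2 new —
  {A, C}  = ᶜ of {B, D}
  {A, B, C}  = ᶜ of {D}
  (now 6)
Step 2: 1 new —
  {A, C, D}  = {A, C} ∪ {D}
  (now 7)
Step 3 (1 new):
  {B}  = ᶜ of {A, C, D}
  (now 8)
Step 4: closed — nothing new.

σ(𝒢) = { {}, {B}, {D}, {A, C}, {B, D}, {A, B, C}, {A, C, D}, Ω }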